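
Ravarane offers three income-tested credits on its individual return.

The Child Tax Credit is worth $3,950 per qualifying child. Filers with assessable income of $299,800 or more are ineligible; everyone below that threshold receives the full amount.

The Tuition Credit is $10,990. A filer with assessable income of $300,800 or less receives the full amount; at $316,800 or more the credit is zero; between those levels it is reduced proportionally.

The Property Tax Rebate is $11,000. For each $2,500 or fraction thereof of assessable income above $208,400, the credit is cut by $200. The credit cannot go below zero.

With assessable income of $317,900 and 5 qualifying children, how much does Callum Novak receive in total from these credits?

$2,200

Child Tax Credit: base = 5 × $3,950 = $19,750. $317,900 meets or exceeds the $299,800 cutoff, so the credit is $0.
Tuition Credit: $317,900 is at or above $316,800, so the credit is $0.
Property Tax Rebate: income exceeds $208,400 by $109,500, which is 44 full-or-partial $2,500 increments; reduction = 44 × $200 = $8,800, leaving $2,200.
Total: $0 + $0 + $2,200 = $2,200.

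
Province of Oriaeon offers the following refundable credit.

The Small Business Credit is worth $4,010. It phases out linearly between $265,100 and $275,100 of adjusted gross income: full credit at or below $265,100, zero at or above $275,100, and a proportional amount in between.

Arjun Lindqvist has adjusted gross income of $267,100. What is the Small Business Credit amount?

Small Business Credit: $267,100 is $2,000 into a $10,000 phase-out range, leaving 8,000/10,000 of the credit: $4,010 × 8,000/10,000 = $3,208.

$3,208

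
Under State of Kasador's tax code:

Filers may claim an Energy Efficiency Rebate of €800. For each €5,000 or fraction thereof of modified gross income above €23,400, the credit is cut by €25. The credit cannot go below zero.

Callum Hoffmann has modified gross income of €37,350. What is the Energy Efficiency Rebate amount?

€725

Energy Efficiency Rebate: income exceeds €23,400 by €13,950, which is 3 full-or-partial €5,000 increments; reduction = 3 × €25 = €75, leaving €725.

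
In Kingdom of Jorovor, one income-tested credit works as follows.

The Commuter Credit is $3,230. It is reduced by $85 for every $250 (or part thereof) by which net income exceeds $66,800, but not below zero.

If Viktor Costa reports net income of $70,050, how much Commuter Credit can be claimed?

$2,125

Commuter Credit: income exceeds $66,800 by $3,250, which is 13 full-or-partial $250 increments; reduction = 13 × $85 = $1,105, leaving $2,125.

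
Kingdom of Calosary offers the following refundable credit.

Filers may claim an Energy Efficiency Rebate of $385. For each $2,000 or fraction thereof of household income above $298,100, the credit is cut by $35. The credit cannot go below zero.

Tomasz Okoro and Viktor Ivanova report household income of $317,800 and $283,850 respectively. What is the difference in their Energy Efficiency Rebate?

Tomasz ($317,800): Energy Efficiency Rebate: income exceeds $298,100 by $19,700, which is 10 full-or-partial $2,000 increments; reduction = 10 × $35 = $350, leaving $35.
Viktor ($283,850): Energy Efficiency Rebate: $283,850 is at or below the $298,100 threshold, so the full $385 applies.
Difference: |$35 − $385| = $350.

$350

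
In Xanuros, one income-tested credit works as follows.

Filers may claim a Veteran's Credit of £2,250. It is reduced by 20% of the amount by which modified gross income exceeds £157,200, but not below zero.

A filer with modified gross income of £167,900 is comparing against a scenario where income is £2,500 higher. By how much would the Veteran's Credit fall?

At £167,900 — 20% of the £10,700 excess over £157,200 is £2,140; credit = £2,250 − £2,140 = £110.
At £170,400 — 20% of the £13,200 excess over £157,200 is £2,640 ≥ base, so the credit is £0.
Lost: £110 − £0 = £110.

£110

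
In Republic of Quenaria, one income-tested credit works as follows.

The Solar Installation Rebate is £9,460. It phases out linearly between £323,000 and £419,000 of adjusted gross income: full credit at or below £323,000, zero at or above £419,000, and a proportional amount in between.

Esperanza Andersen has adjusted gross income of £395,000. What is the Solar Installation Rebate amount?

£2,365

Solar Installation Rebate: £395,000 is £72,000 into a £96,000 phase-out range, leaving 24,000/96,000 of the credit: £9,460 × 24,000/96,000 = £2,365.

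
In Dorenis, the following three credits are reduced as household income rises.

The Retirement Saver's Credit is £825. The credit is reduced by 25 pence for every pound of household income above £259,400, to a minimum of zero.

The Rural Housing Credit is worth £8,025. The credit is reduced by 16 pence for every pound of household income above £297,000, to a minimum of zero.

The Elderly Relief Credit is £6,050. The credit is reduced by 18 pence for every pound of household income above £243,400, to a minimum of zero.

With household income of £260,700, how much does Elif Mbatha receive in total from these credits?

£11,461

Retirement Saver's Credit: 25% of the £1,300 excess over £259,400 is £325; credit = £825 − £325 = £500.
Rural Housing Credit: £260,700 is at or below the £297,000 threshold, so the full £8,025 applies.
Elderly Relief Credit: 18% of the £17,300 excess over £243,400 is £3,114; credit = £6,050 − £3,114 = £2,936.
Total: £500 + £8,025 + £2,936 = £11,461.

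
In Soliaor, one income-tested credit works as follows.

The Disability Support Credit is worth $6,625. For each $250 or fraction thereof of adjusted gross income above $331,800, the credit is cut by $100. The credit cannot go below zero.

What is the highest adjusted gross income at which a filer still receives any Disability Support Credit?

After 66 increments the reduction is 66 × $100 = $6,600, leaving $25; one more increment wipes it out. Increment 66 ends at excess 66 × $250 = $16,500, so the highest qualifying income is $331,800 + $16,500 = $348,300.

$348,300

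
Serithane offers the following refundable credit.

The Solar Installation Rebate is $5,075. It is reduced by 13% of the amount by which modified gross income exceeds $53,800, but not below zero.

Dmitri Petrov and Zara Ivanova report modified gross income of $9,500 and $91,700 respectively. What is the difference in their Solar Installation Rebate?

Dmitri ($9,500): Solar Installation Rebate: $9,500 is at or below the $53,800 threshold, so the full $5,075 applies.
Zara ($91,700): Solar Installation Rebate: 13% of the $37,900 excess over $53,800 is $4,927; credit = $5,075 − $4,927 = $148.
Difference: |$5,075 − $148| = $4,927.

$4,927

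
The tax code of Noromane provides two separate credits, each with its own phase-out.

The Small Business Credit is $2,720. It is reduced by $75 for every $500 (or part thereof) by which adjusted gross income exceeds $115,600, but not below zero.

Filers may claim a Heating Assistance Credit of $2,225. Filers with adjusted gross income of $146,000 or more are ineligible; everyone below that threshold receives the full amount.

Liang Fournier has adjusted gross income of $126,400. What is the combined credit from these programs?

Small Business Credit: income exceeds $115,600 by $10,800, which is 22 full-or-partial $500 increments; reduction = 22 × $75 = $1,650, leaving $1,070.
Heating Assistance Credit: $126,400 is below the $146,000 cutoff, so the full $2,225 applies.
Total: $1,070 + $2,225 = $3,295.

$3,295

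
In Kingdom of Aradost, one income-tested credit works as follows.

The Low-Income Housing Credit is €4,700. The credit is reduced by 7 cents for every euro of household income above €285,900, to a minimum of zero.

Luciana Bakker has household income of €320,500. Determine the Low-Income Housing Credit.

€2,278

Low-Income Housing Credit: 7% of the €34,600 excess over €285,900 is €2,422; credit = €4,700 − €2,422 = €2,278.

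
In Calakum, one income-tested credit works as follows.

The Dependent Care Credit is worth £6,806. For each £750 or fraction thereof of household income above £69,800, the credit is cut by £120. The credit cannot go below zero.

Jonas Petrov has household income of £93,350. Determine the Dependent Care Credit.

Dependent Care Credit: income exceeds £69,800 by £23,550, which is 32 full-or-partial £750 increments; reduction = 32 × £120 = £3,840, leaving £2,966.

£2,966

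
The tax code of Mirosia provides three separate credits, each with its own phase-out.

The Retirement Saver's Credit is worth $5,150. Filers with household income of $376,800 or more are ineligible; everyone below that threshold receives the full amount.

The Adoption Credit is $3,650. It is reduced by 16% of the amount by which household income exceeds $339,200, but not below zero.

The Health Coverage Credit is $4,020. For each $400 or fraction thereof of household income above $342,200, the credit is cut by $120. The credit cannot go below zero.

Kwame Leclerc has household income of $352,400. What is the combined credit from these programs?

Retirement Saver's Credit: $352,400 is below the $376,800 cutoff, so the full $5,150 applies.
Adoption Credit: 16% of the $13,200 excess over $339,200 is $2,112; credit = $3,650 − $2,112 = $1,538.
Health Coverage Credit: income exceeds $342,200 by $10,200, which is 26 full-or-partial $400 increments; reduction = 26 × $120 = $3,120, leaving $900.
Total: $5,150 + $1,538 + $900 = $7,588.

$7,588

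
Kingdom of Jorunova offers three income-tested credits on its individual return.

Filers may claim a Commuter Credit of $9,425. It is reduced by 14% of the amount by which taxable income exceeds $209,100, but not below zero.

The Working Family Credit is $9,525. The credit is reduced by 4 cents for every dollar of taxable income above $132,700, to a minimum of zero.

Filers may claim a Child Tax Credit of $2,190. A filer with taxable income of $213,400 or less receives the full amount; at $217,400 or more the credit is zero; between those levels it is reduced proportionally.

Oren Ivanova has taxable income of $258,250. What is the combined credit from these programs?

Commuter Credit: 14% of the $49,150 excess over $209,100 is $6,881; credit = $9,425 − $6,881 = $2,544.
Working Family Credit: 4% of the $125,550 excess over $132,700 is $5,022; credit = $9,525 − $5,022 = $4,503.
Child Tax Credit: $258,250 is at or above $217,400, so the credit is $0.
Total: $2,544 + $4,503 + $0 = $7,047.

$7,047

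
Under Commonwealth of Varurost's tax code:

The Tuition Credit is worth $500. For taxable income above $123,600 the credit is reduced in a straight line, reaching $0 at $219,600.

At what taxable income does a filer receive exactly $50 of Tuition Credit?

$50 is 50/500 of the full $500, so 450/500 of the $96,000 range has been used: income = $123,600 + $96,000 × 450/500 = $210,000.

$210,000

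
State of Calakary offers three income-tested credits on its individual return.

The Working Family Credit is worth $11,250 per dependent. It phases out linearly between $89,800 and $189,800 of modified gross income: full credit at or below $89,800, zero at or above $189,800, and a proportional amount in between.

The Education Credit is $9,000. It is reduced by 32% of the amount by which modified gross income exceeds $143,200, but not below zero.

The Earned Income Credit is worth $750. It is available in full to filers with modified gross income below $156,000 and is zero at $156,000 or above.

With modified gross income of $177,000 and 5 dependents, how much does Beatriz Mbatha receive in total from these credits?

$7,200

Working Family Credit: base = 5 × $11,250 = $56,250. $177,000 is $87,200 into a $100,000 phase-out range, leaving 12,800/100,000 of the credit: $56,250 × 12,800/100,000 = $7,200.
Education Credit: 32% of the $33,800 excess over $143,200 is $10,816 ≥ base, so the credit is $0.
Earned Income Credit: $177,000 meets or exceeds the $156,000 cutoff, so the credit is $0.
Total: $7,200 + $0 + $0 = $7,200.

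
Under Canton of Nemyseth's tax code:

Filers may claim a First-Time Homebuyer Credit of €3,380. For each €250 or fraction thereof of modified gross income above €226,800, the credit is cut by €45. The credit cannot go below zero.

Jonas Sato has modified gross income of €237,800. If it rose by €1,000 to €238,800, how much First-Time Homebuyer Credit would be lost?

€180

At €237,800 — income exceeds €226,800 by €11,000, which is 44 full-or-partial €250 increments; reduction = 44 × €45 = €1,980, leaving €1,400.
At €238,800 — income exceeds €226,800 by €12,000, which is 48 full-or-partial €250 increments; reduction = 48 × €45 = €2,160, leaving €1,220.
Lost: €1,400 − €1,220 = €180.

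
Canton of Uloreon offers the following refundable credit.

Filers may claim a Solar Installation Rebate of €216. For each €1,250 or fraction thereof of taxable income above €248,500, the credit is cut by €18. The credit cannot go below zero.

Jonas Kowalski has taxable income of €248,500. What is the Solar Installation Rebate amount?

€216

Solar Installation Rebate: €248,500 is at or below the €248,500 threshold, so the full €216 applies.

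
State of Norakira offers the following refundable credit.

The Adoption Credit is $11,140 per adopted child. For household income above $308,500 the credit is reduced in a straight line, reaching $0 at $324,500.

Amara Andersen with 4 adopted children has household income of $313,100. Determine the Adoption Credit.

Adoption Credit: base = 4 × $11,140 = $44,560. $313,100 is $4,600 into a $16,000 phase-out range, leaving 11,400/16,000 of the credit: $44,560 × 11,400/16,000 = $31,749.

$31,749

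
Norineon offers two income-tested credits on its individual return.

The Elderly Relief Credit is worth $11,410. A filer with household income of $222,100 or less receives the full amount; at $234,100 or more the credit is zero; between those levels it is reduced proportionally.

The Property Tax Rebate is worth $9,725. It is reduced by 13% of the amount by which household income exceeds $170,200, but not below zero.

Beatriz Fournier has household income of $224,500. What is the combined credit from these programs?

Elderly Relief Credit: $224,500 is $2,400 into a $12,000 phase-out range, leaving 9,600/12,000 of the credit: $11,410 × 9,600/12,000 = $9,128.
Property Tax Rebate: 13% of the $54,300 excess over $170,200 is $7,059; credit = $9,725 − $7,059 = $2,666.
Total: $9,128 + $2,666 = $11,794.

$11,794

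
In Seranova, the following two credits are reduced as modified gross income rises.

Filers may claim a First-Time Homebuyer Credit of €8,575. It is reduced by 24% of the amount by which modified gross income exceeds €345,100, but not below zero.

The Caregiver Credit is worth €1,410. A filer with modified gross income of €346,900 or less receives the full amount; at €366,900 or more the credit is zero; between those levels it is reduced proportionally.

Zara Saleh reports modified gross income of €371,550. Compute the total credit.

€2,227

First-Time Homebuyer Credit: 24% of the €26,450 excess over €345,100 is €6,348; credit = €8,575 − €6,348 = €2,227.
Caregiver Credit: €371,550 is at or above €366,900, so the credit is €0.
Total: €2,227 + €0 = €2,227.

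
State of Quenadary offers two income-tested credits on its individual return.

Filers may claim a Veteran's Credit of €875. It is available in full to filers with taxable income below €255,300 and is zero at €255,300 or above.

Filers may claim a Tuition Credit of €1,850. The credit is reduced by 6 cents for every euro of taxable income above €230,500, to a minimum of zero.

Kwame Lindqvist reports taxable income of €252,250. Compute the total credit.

€1,420

Veteran's Credit: €252,250 is below the €255,300 cutoff, so the full €875 applies.
Tuition Credit: 6% of the €21,750 excess over €230,500 is €1,305; credit = €1,850 − €1,305 = €545.
Total: €875 + €545 = €1,420.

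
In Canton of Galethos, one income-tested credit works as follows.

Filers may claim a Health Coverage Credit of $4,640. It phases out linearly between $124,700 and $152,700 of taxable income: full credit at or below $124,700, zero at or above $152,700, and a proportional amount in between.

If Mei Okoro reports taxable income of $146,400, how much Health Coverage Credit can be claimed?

$1,044

Health Coverage Credit: $146,400 is $21,700 into a $28,000 phase-out range, leaving 6,300/28,000 of the credit: $4,640 × 6,300/28,000 = $1,044.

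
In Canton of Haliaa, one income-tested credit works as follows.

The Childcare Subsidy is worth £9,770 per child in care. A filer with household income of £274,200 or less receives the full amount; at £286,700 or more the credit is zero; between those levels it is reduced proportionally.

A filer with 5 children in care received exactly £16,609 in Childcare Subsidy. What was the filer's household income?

Full credit = 5 × £9,770 = £48,850.
£16,609 is 16,609/48,850 of the full £48,850, so 32,241/48,850 of the £12,500 range has been used: income = £274,200 + £12,500 × 32,241/48,850 = £282,450.

£282,450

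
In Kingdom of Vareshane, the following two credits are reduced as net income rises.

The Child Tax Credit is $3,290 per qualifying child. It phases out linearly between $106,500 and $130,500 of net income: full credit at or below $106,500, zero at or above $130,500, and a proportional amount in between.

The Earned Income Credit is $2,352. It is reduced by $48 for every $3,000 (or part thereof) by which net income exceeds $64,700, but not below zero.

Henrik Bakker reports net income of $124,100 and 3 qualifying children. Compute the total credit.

$4,024

Child Tax Credit: base = 3 × $3,290 = $9,870. $124,100 is $17,600 into a $24,000 phase-out range, leaving 6,400/24,000 of the credit: $9,870 × 6,400/24,000 = $2,632.
Earned Income Credit: income exceeds $64,700 by $59,400, which is 20 full-or-partial $3,000 increments; reduction = 20 × $48 = $960, leaving $1,392.
Total: $2,632 + $1,392 = $4,024.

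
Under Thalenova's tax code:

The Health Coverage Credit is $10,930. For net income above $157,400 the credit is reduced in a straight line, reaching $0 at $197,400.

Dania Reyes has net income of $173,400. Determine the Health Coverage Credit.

$6,558

Health Coverage Credit: $173,400 is $16,000 into a $40,000 phase-out range, leaving 24,000/40,000 of the credit: $10,930 × 24,000/40,000 = $6,558.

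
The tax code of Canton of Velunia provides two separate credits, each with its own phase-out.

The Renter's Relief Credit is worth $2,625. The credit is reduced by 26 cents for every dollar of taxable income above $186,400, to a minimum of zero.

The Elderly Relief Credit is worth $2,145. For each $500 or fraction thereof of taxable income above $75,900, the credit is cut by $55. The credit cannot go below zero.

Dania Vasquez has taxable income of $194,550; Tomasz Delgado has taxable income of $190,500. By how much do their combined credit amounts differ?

$1,053

Dania ($194,550): Renter's Relief Credit: 26% of the $8,150 excess over $186,400 is $2,119; credit = $2,625 − $2,119 = $506. Elderly Relief Credit: income exceeds $75,900 by $118,650 → 238 increments × $55 = $13,090 ≥ base, so the credit is $0. total $506 + $0 = $506
Tomasz ($190,500): Renter's Relief Credit: 26% of the $4,100 excess over $186,400 is $1,066; credit = $2,625 − $1,066 = $1,559. Elderly Relief Credit: income exceeds $75,900 by $114,600 → 230 increments × $55 = $12,650 ≥ base, so the credit is $0. total $1,559 + $0 = $1,559
Difference: |$506 − $1,559| = $1,053.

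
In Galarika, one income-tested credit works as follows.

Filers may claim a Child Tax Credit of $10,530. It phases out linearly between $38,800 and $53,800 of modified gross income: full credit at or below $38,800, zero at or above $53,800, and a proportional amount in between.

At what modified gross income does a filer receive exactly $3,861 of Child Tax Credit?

$3,861 is 3,861/10,530 of the full $10,530, so 6,669/10,530 of the $15,000 range has been used: income = $38,800 + $15,000 × 6,669/10,530 = $48,300.

$48,300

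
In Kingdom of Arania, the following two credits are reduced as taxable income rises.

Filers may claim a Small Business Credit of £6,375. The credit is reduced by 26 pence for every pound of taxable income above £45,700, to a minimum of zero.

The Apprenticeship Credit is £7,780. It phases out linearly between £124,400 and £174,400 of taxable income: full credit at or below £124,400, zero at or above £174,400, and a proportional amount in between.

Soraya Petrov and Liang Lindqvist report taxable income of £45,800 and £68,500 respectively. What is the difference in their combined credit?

Soraya (£45,800): Small Business Credit: 26% of the £100 excess over £45,700 is £26; credit = £6,375 − £26 = £6,349. Apprenticeship Credit: £45,800 is at or below the £124,400 threshold, so the full £7,780 applies. total £6,349 + £7,780 = £14,129
Liang (£68,500): Small Business Credit: 26% of the £22,800 excess over £45,700 is £5,928; credit = £6,375 − £5,928 = £447. Apprenticeship Credit: £68,500 is at or below the £124,400 threshold, so the full £7,780 applies. total £447 + £7,780 = £8,227
Difference: |£14,129 − £8,227| = £5,902.

£5,902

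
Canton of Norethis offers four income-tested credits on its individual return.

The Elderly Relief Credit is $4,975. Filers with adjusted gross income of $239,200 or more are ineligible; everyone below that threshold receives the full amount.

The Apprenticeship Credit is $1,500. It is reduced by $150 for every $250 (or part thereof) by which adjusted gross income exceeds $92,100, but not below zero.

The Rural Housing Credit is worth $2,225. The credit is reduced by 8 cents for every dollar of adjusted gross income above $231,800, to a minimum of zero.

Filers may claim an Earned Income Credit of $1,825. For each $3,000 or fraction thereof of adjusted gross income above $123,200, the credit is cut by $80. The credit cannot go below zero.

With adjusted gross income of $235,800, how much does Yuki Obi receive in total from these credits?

$6,880

Elderly Relief Credit: $235,800 is below the $239,200 cutoff, so the full $4,975 applies.
Apprenticeship Credit: income exceeds $92,100 by $143,700 → 575 increments × $150 = $86,250 ≥ base, so the credit is $0.
Rural Housing Credit: 8% of the $4,000 excess over $231,800 is $320; credit = $2,225 − $320 = $1,905.
Earned Income Credit: income exceeds $123,200 by $112,600 → 38 increments × $80 = $3,040 ≥ base, so the credit is $0.
Total: $4,975 + $0 + $1,905 + $0 = $6,880.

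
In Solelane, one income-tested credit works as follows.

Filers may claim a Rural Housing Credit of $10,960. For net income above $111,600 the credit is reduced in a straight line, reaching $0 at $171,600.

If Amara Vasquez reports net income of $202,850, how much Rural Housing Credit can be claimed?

Rural Housing Credit: $202,850 is at or above $171,600, so the credit is $0.

$0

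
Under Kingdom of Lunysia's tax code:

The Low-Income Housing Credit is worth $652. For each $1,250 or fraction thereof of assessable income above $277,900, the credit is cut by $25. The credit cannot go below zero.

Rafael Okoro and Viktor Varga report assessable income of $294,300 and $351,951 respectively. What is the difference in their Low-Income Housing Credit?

Rafael ($294,300): Low-Income Housing Credit: income exceeds $277,900 by $16,400, which is 14 full-or-partial $1,250 increments; reduction = 14 × $25 = $350, leaving $302.
Viktor ($351,951): Low-Income Housing Credit: income exceeds $277,900 by $74,051 → 60 increments × $25 = $1,500 ≥ base, so the credit is $0.
Difference: |$302 − $0| = $302.

$302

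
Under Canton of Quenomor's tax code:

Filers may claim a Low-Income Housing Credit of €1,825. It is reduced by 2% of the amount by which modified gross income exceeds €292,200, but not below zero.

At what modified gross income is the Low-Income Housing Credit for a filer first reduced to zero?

€383,450

The credit falls by 2% of each euro above €292,200, so it reaches zero when the excess is €1,825 / 2% = €91,250: income = €292,200 + €91,250 = €383,450.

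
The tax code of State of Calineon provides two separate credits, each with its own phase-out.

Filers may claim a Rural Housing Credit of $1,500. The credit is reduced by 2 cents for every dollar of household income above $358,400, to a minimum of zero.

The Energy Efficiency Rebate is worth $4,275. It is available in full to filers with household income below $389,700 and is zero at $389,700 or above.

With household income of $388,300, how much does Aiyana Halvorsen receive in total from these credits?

$5,177

Rural Housing Credit: 2% of the $29,900 excess over $358,400 is $598; credit = $1,500 − $598 = $902.
Energy Efficiency Rebate: $388,300 is below the $389,700 cutoff, so the full $4,275 applies.
Total: $902 + $4,275 = $5,177.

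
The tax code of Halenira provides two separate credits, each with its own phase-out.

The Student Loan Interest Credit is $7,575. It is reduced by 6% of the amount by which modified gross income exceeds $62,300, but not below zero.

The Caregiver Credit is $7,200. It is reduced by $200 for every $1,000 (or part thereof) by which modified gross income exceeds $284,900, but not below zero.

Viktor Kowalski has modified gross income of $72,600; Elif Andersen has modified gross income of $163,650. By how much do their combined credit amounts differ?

Viktor ($72,600): Student Loan Interest Credit: 6% of the $10,300 excess over $62,300 is $618; credit = $7,575 − $618 = $6,957. Caregiver Credit: $72,600 is at or below the $284,900 threshold, so the full $7,200 applies. total $6,957 + $7,200 = $14,157
Elif ($163,650): Student Loan Interest Credit: 6% of the $101,350 excess over $62,300 is $6,081; credit = $7,575 − $6,081 = $1,494. Caregiver Credit: $163,650 is at or below the $284,900 threshold, so the full $7,200 applies. total $1,494 + $7,200 = $8,694
Difference: |$14,157 − $8,694| = $5,463.

$5,463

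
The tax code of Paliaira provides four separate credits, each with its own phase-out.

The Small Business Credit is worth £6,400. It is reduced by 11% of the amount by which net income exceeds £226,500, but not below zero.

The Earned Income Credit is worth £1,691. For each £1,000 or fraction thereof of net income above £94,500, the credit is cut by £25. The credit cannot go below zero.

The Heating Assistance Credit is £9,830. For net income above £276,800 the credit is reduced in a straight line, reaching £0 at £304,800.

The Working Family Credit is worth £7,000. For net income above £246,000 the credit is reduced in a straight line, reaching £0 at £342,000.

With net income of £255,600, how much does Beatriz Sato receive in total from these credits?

£19,329

Small Business Credit: 11% of the £29,100 excess over £226,500 is £3,201; credit = £6,400 − £3,201 = £3,199.
Earned Income Credit: income exceeds £94,500 by £161,100 → 162 increments × £25 = £4,050 ≥ base, so the credit is £0.
Heating Assistance Credit: £255,600 is at or below the £276,800 threshold, so the full £9,830 applies.
Working Family Credit: £255,600 is £9,600 into a £96,000 phase-out range, leaving 86,400/96,000 of the credit: £7,000 × 86,400/96,000 = £6,300.
Total: £3,199 + £0 + £9,830 + £6,300 = £19,329.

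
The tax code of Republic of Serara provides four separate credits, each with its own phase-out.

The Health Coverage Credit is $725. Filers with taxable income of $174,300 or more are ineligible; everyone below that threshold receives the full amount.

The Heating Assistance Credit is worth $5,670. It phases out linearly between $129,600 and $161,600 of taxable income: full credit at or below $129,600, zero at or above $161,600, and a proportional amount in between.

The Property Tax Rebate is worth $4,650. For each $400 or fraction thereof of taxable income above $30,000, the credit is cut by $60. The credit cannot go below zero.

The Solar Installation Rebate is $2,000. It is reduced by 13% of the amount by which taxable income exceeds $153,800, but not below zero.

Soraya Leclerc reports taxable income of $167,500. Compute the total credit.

Health Coverage Credit: $167,500 is below the $174,300 cutoff, so the full $725 applies.
Heating Assistance Credit: $167,500 is at or above $161,600, so the credit is $0.
Property Tax Rebate: income exceeds $30,000 by $137,500 → 344 increments × $60 = $20,640 ≥ base, so the credit is $0.
Solar Installation Rebate: 13% of the $13,700 excess over $153,800 is $1,781; credit = $2,000 − $1,781 = $219.
Total: $725 + $0 + $0 + $219 = $944.

$944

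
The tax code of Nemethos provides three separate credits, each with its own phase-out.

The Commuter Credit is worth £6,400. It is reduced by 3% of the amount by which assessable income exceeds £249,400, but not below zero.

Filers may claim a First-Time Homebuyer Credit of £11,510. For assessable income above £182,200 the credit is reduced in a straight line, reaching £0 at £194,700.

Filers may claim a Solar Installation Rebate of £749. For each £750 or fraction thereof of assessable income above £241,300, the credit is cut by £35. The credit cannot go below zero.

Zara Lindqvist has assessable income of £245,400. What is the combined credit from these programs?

Commuter Credit: £245,400 is at or below the £249,400 threshold, so the full £6,400 applies.
First-Time Homebuyer Credit: £245,400 is at or above £194,700, so the credit is £0.
Solar Installation Rebate: income exceeds £241,300 by £4,100, which is 6 full-or-partial £750 increments; reduction = 6 × £35 = £210, leaving £539.
Total: £6,400 + £0 + £539 = £6,939.

£6,939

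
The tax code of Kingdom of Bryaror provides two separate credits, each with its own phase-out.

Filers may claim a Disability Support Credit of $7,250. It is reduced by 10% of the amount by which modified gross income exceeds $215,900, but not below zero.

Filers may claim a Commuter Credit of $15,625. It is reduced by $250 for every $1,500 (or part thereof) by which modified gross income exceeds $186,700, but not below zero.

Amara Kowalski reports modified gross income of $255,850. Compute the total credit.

Disability Support Credit: 10% of the $39,950 excess over $215,900 is $3,995; credit = $7,250 − $3,995 = $3,255.
Commuter Credit: income exceeds $186,700 by $69,150, which is 47 full-or-partial $1,500 increments; reduction = 47 × $250 = $11,750, leaving $3,875.
Total: $3,255 + $3,875 = $7,130.

$7,130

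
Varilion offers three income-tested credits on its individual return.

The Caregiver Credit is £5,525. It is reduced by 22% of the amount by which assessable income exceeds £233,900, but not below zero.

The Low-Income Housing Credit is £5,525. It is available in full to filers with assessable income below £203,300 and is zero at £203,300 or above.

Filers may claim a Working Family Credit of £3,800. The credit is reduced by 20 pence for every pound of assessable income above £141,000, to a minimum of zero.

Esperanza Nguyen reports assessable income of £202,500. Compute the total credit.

Caregiver Credit: £202,500 is at or below the £233,900 threshold, so the full £5,525 applies.
Low-Income Housing Credit: £202,500 is below the £203,300 cutoff, so the full £5,525 applies.
Working Family Credit: 20% of the £61,500 excess over £141,000 is £12,300 ≥ base, so the credit is £0.
Total: £5,525 + £5,525 + £0 = £11,050.

£11,050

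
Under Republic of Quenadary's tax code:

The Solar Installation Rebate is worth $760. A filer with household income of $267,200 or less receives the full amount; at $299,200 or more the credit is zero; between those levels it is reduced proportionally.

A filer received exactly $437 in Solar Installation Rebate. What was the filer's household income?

$437 is 437/760 of the full $760, so 323/760 of the $32,000 range has been used: income = $267,200 + $32,000 × 323/760 = $280,800.

$280,800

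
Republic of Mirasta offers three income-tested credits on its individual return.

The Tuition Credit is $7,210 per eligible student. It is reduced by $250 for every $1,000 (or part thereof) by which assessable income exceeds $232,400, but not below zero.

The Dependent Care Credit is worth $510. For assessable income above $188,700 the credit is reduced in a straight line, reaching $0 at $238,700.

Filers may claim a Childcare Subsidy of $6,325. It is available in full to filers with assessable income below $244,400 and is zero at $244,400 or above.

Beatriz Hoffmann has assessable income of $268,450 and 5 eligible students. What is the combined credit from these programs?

Tuition Credit: base = 5 × $7,210 = $36,050. income exceeds $232,400 by $36,050, which is 37 full-or-partial $1,000 increments; reduction = 37 × $250 = $9,250, leaving $26,800.
Dependent Care Credit: $268,450 is at or above $238,700, so the credit is $0.
Childcare Subsidy: $268,450 meets or exceeds the $244,400 cutoff, so the credit is $0.
Total: $26,800 + $0 + $0 = $26,800.

$26,800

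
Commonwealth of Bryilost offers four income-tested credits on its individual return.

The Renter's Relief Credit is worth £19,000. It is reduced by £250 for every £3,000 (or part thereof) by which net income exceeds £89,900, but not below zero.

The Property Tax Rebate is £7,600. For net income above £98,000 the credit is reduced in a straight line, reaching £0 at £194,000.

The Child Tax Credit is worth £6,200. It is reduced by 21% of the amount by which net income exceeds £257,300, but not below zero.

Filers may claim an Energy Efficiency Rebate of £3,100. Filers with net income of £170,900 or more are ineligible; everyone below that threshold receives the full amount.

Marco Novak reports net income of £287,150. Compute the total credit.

£2,500

Renter's Relief Credit: income exceeds £89,900 by £197,250, which is 66 full-or-partial £3,000 increments; reduction = 66 × £250 = £16,500, leaving £2,500.
Property Tax Rebate: £287,150 is at or above £194,000, so the credit is £0.
Child Tax Credit: 21% of the £29,850 excess over £257,300 is £6,268.50 ≥ base, so the credit is £0.
Energy Efficiency Rebate: £287,150 meets or exceeds the £170,900 cutoff, so the credit is £0.
Total: £2,500 + £0 + £0 + £0 = £2,500.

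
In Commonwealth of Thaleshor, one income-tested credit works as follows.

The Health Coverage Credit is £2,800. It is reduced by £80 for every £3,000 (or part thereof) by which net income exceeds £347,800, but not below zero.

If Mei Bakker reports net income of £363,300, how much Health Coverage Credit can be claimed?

Health Coverage Credit: income exceeds £347,800 by £15,500, which is 6 full-or-partial £3,000 increments; reduction = 6 × £80 = £480, leaving £2,320.

£2,320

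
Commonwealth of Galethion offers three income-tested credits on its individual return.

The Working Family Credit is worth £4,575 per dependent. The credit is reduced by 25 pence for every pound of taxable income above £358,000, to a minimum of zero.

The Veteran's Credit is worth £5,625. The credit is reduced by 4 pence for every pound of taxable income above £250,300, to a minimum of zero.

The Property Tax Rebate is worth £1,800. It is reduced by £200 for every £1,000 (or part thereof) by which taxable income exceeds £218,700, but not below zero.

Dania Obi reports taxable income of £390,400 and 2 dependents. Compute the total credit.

£1,071

Working Family Credit: base = 2 × £4,575 = £9,150. 25% of the £32,400 excess over £358,000 is £8,100; credit = £9,150 − £8,100 = £1,050.
Veteran's Credit: 4% of the £140,100 excess over £250,300 is £5,604; credit = £5,625 − £5,604 = £21.
Property Tax Rebate: income exceeds £218,700 by £171,700 → 172 increments × £200 = £34,400 ≥ base, so the credit is £0.
Total: £1,050 + £21 + £0 = £1,071.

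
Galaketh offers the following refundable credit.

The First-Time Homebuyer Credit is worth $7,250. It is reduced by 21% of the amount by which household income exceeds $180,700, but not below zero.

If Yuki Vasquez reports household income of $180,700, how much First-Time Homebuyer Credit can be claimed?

First-Time Homebuyer Credit: $180,700 is at or below the $180,700 threshold, so the full $7,250 applies.

$7,250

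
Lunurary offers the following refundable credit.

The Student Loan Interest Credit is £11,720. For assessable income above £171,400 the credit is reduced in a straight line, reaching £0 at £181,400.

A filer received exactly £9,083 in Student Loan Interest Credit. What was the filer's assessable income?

£173,650

£9,083 is 9,083/11,720 of the full £11,720, so 2,637/11,720 of the £10,000 range has been used: income = £171,400 + £10,000 × 2,637/11,720 = £173,650.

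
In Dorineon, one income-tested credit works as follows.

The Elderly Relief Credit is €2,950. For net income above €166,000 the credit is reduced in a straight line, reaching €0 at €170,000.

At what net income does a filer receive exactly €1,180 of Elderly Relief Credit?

€1,180 is 1,180/2,950 of the full €2,950, so 1,770/2,950 of the €4,000 range has been used: income = €166,000 + €4,000 × 1,770/2,950 = €168,400.

€168,400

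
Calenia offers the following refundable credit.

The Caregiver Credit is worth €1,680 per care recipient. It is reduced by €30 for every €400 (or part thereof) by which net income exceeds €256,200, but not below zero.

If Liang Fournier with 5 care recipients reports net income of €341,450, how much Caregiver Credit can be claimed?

Caregiver Credit: base = 5 × €1,680 = €8,400. income exceeds €256,200 by €85,250, which is 214 full-or-partial €400 increments; reduction = 214 × €30 = €6,420, leaving €1,980.

€1,980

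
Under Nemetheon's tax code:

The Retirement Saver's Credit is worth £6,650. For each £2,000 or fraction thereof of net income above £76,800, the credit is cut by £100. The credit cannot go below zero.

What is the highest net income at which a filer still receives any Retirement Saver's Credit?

After 66 increments the reduction is 66 × £100 = £6,600, leaving £50; one more increment wipes it out. Increment 66 ends at excess 66 × £2,000 = £132,000, so the highest qualifying income is £76,800 + £132,000 = £208,800.

£208,800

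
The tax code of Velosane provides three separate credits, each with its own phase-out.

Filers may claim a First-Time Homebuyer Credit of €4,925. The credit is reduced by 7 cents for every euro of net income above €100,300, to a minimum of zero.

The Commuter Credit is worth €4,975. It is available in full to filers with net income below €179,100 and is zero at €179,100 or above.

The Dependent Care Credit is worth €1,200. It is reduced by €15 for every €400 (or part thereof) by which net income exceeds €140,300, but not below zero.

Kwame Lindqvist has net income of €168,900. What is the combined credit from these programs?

First-Time Homebuyer Credit: 7% of the €68,600 excess over €100,300 is €4,802; credit = €4,925 − €4,802 = €123.
Commuter Credit: €168,900 is below the €179,100 cutoff, so the full €4,975 applies.
Dependent Care Credit: income exceeds €140,300 by €28,600, which is 72 full-or-partial €400 increments; reduction = 72 × €15 = €1,080, leaving €120.
Total: €123 + €4,975 + €120 = €5,218.

€5,218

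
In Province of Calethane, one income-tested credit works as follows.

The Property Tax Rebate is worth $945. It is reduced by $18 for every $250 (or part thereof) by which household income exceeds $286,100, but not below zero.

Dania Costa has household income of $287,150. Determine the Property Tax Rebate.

$855

Property Tax Rebate: income exceeds $286,100 by $1,050, which is 5 full-or-partial $250 increments; reduction = 5 × $18 = $90, leaving $855.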